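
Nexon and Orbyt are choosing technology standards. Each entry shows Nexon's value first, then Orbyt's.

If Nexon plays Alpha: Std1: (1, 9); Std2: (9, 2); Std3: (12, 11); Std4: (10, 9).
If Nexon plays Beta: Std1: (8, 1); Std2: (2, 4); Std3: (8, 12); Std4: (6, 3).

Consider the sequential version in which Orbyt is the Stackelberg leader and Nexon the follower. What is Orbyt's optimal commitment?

Nexon best-responds to each possible Orbyt move:
- Std1: Nexon compares 1, 8 and picks Beta; Orbyt would get 1.
- Std2: Nexon compares 9, 2 and picks Alpha; Orbyt would get 2.
- Std3: Nexon compares 12, 8 and picks Alpha; Orbyt would get 11.
- Std4: Nexon compares 10, 6 and picks Alpha; Orbyt would get 9.
Maximizing over 1, 2, 11, 9, Orbyt chooses Std3. Subgame-perfect outcome: (Alpha, Std3) with payoffs (12, 11).

Std3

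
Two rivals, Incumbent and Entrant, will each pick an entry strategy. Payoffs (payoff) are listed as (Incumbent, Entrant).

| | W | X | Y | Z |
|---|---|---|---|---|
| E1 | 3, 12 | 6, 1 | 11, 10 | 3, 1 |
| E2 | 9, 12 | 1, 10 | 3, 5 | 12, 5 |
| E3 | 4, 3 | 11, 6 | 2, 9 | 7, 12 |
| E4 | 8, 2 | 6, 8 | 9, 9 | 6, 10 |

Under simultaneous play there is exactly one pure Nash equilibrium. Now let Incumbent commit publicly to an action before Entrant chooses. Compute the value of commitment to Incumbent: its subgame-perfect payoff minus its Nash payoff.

0

Entrant best-responds to each possible Incumbent move:
- E1: BR = W, leader payoff 3.
- E2: BR = W, leader payoff 9.
- E3: BR = Z, leader payoff 7.
- E4: BR = Z, leader payoff 6.
Maximizing over 3, 9, 7, 6, Incumbent chooses E2. Subgame-perfect outcome: (E2, W) with payoffs (9, 12).
Under simultaneous play:
Incumbent's best replies: W→E2; X→E3; Y→E1; Z→E2.
Entrant's best replies: E1→W; E2→W; E3→Z; E4→Z.
Only (E2, W) has each player best-responding; Nash payoffs (9, 12).
Incumbent's commitment gain: 9 − 9 = 0.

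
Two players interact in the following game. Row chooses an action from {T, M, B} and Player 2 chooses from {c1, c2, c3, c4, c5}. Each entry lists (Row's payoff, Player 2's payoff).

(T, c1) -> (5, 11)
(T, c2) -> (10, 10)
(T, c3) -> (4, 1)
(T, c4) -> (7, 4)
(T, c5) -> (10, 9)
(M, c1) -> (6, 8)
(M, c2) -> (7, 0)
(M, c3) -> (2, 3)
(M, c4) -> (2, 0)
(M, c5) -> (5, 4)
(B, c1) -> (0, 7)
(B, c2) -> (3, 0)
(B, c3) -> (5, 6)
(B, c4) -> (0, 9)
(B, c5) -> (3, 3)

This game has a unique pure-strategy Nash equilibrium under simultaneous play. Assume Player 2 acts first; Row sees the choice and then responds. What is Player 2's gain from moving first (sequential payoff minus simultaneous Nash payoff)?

Backward induction with Player 2 moving first.
- c1: Row compares 5, 6, 0 and picks M; Player 2 would get 8.
- c2: Row compares 10, 7, 3 and picks T; Player 2 would get 10.
- c3: Row compares 4, 2, 5 and picks B; Player 2 would get 6.
- c4: Row compares 7, 2, 0 and picks T; Player 2 would get 4.
- c5: Row compares 10, 5, 3 and picks T; Player 2 would get 9.
Maximizing over 8, 10, 6, 4, 9, Player 2 chooses c2. Subgame-perfect outcome: (T, c2) with payoffs (10, 10).
For the simultaneous game, intersect best replies.
Row's best replies: c1→M; c2→T; c3→B; c4→T; c5→T.
Player 2's best replies: T→c1; M→c1; B→c4.
Only (M, c1) has each player best-responding; Nash payoffs (6, 8).
Player 2's commitment gain: 10 − 8 = 2.

2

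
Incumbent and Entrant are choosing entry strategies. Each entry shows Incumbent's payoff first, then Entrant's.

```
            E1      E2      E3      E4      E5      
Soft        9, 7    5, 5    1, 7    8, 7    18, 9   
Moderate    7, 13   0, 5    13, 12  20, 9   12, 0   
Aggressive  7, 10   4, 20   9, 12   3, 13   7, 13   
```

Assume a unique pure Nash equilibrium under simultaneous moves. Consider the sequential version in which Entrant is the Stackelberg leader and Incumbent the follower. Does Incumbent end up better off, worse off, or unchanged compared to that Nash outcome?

Work backward from Incumbent's decision.
- E1: Incumbent compares 9, 7, 7 and picks Soft; Entrant would get 7.
- E2: Incumbent compares 5, 0, 4 and picks Soft; Entrant would get 5.
- E3: Incumbent compares 1, 13, 9 and picks Moderate; Entrant would get 12.
- E4: Incumbent compares 8, 20, 3 and picks Moderate; Entrant would get 9.
- E5: Incumbent compares 18, 12, 7 and picks Soft; Entrant would get 9.
Maximizing over 7, 5, 12, 9, 9, Entrant chooses E3. Subgame-perfect outcome: (Moderate, E3) with payoffs (13, 12).
Now find the simultaneous Nash equilibrium.
Incumbent's best replies: E1→Soft; E2→Soft; E3→Moderate; E4→Moderate; E5→Soft.
Entrant's best replies: Soft→E5; Moderate→E1; Aggressive→E2.
The unique mutual best reply is (Soft, E5), giving (18, 9).
Incumbent earns 13 sequentially versus 18 at the Nash outcome: worse off.

worse off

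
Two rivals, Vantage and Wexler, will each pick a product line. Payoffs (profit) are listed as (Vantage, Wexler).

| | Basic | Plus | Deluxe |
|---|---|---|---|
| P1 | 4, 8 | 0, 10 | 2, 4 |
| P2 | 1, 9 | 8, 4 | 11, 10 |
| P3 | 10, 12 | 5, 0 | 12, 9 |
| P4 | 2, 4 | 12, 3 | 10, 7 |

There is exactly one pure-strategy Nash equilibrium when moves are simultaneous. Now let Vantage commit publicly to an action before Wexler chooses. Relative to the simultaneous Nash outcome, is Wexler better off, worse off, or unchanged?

Solve by backward induction (Vantage leads).
- P1: Wexler compares 8, 10, 4 and picks Plus; Vantage would get 0.
- P2: Wexler compares 9, 4, 10 and picks Deluxe; Vantage would get 11.
- P3: Wexler compares 12, 0, 9 and picks Basic; Vantage would get 10.
- P4: Wexler compares 4, 3, 7 and picks Deluxe; Vantage would get 10.
Vantage's induced payoffs are 0, 11, 10, 10, so Vantage commits to P2. Subgame-perfect outcome: (P2, Deluxe) with payoffs (11, 10).
Now find the simultaneous Nash equilibrium.
Vantage's best replies: Basic→P3; Plus→P4; Deluxe→P3.
Wexler's best replies: P1→Plus; P2→Deluxe; P3→Basic; P4→Deluxe.
The unique mutual best reply is (P3, Basic), giving (10, 12).
Wexler earns 10 sequentially versus 12 at the Nash outcome: worse off.

worse off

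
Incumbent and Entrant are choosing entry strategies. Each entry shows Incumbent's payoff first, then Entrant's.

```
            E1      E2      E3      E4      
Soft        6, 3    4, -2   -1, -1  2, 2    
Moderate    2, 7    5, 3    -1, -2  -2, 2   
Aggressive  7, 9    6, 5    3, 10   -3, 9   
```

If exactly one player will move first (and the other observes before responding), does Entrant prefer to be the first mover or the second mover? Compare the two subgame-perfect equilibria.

If Incumbent leads: Entrant's best replies are Soft→E1, Moderate→E1, Aggressive→E3; Incumbent's induced payoffs 6, 2, 3; outcome (Soft, E1), payoffs (6, 3).
If Entrant leads: Incumbent's best replies are E1→Aggressive, E2→Aggressive, E3→Aggressive, E4→Soft; Entrant's induced payoffs 9, 5, 10, 2; outcome (Aggressive, E3), payoffs (3, 10).
Entrant gets 10 moving first and 3 moving second, so Entrant prefers to move first.

first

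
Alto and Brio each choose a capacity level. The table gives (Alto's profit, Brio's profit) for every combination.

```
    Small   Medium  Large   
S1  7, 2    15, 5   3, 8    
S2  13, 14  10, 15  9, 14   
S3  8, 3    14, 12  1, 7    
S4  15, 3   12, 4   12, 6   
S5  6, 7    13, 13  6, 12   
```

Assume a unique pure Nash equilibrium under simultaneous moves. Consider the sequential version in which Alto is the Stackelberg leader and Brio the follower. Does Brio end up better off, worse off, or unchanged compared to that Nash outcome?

Solve by backward induction (Alto leads).
- S1: Brio compares 2, 5, 8 and picks Large; Alto would get 3.
- S2: Brio compares 14, 15, 14 and picks Medium; Alto would get 10.
- S3: Brio compares 3, 12, 7 and picks Medium; Alto would get 14.
- S4: Brio compares 3, 4, 6 and picks Large; Alto would get 12.
- S5: Brio compares 7, 13, 12 and picks Medium; Alto would get 13.
Among 3, 10, 14, 12, 13, the best is 14 at S3. Subgame-perfect outcome: (S3, Medium) with payoffs (14, 12).
Under simultaneous play:
Alto's best replies: Small→S4; Medium→S1; Large→S4.
Brio's best replies: S1→Large; S2→Medium; S3→Medium; S4→Large; S5→Medium.
The unique mutual best reply is (S4, Large), giving (12, 6).
Brio earns 12 sequentially versus 6 at the Nash outcome: better off.

better off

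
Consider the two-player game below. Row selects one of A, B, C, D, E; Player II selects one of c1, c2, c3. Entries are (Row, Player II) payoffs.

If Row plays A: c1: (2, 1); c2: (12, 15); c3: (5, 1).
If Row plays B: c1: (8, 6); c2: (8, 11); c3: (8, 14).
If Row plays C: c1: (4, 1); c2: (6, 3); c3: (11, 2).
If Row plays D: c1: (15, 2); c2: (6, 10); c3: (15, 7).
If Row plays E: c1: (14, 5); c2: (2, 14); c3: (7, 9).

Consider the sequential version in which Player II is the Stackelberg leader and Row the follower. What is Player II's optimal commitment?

Backward induction with Player II moving first.
- c1: Row compares 2, 8, 4, 15, 14 and picks D; Player II would get 2.
- c2: Row compares 12, 8, 6, 6, 2 and picks A; Player II would get 15.
- c3: Row compares 5, 8, 11, 15, 7 and picks D; Player II would get 7.
Player II's induced payoffs are 2, 15, 7, so Player II commits to c2. Subgame-perfect outcome: (A, c2) with payoffs (12, 15).

c2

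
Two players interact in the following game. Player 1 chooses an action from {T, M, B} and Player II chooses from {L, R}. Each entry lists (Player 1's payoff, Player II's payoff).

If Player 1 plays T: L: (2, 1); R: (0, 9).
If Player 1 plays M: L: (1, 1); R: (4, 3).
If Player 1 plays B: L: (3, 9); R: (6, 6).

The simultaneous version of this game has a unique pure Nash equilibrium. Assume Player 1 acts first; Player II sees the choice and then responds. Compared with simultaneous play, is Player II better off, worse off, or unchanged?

Backward induction with Player 1 moving first.
- T → Player II plays R (best of 1, 9); Player 1 gets 0.
- M → Player II plays R (best of 1, 3); Player 1 gets 4.
- B → Player II plays L (best of 9, 6); Player 1 gets 3.
Among 0, 4, 3, the best is 4 at M. Subgame-perfect outcome: (M, R) with payoffs (4, 3).
Under simultaneous play:
Player 1's best replies: L→B; R→B.
Player II's best replies: T→R; M→R; B→L.
Only (B, L) has each player best-responding; Nash payoffs (3, 9).
Player II earns 3 sequentially versus 9 at the Nash outcome: worse off.

worse off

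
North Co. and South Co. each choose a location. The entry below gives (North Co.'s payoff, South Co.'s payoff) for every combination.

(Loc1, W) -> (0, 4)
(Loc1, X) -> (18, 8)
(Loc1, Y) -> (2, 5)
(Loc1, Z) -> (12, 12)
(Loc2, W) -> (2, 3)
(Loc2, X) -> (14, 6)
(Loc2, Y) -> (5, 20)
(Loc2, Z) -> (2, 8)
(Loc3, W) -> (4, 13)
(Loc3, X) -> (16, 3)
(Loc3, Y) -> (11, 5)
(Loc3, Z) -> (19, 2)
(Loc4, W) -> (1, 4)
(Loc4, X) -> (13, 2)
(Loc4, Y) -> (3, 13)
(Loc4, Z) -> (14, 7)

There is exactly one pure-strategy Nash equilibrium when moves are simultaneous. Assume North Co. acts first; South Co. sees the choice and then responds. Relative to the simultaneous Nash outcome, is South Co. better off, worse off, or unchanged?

worse off

Solve by backward induction (North Co. leads).
- Loc1: BR = Z, leader payoff 12.
- Loc2: BR = Y, leader payoff 5.
- Loc3: BR = W, leader payoff 4.
- Loc4: BR = Y, leader payoff 3.
North Co.'s induced payoffs are 12, 5, 4, 3, so North Co. commits to Loc1. Subgame-perfect outcome: (Loc1, Z) with payoffs (12, 12).
Now find the simultaneous Nash equilibrium.
North Co.'s best replies: W→Loc3; X→Loc1; Y→Loc3; Z→Loc3.
South Co.'s best replies: Loc1→Z; Loc2→Y; Loc3→W; Loc4→Y.
Only (Loc3, W) has each player best-responding; Nash payoffs (4, 13).
South Co. earns 12 sequentially versus 13 at the Nash outcome: worse off.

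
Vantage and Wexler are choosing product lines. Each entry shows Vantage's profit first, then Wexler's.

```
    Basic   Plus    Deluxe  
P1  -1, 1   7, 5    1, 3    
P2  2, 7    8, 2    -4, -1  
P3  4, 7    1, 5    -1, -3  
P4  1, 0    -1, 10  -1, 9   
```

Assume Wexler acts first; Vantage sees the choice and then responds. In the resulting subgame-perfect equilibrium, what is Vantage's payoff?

Solve by backward induction (Wexler leads).
- Basic: Vantage compares -1, 2, 4, 1 and picks P3; Wexler would get 7.
- Plus: Vantage compares 7, 8, 1, -1 and picks P2; Wexler would get 2.
- Deluxe: Vantage compares 1, -4, -1, -1 and picks P1; Wexler would get 3.
Wexler's induced payoffs are 7, 2, 3, so Wexler commits to Basic. Subgame-perfect outcome: (P3, Basic) with payoffs (4, 7).

4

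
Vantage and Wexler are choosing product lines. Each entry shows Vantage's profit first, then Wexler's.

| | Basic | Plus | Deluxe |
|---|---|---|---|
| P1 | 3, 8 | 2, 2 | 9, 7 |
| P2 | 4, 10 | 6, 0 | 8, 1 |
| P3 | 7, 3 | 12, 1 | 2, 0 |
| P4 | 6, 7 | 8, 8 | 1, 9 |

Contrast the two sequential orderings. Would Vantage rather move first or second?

second

If Vantage leads: Wexler's best replies are P1→Basic, P2→Basic, P3→Basic, P4→Deluxe; Vantage's induced payoffs 3, 4, 7, 1; outcome (P3, Basic), payoffs (7, 3).
If Wexler leads: Vantage's best replies are Basic→P3, Plus→P3, Deluxe→P1; Wexler's induced payoffs 3, 1, 7; outcome (P1, Deluxe), payoffs (9, 7).
Vantage gets 7 moving first and 9 moving second, so Vantage prefers to move second.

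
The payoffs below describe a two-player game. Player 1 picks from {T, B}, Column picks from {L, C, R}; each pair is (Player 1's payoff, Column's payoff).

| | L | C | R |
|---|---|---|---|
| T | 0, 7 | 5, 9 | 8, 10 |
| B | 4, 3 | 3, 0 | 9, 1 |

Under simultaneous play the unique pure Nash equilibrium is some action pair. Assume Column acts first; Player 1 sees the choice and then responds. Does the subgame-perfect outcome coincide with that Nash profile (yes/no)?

Backward induction with Column moving first.
- L: Player 1 compares 0, 4 and picks B; Column would get 3.
- C: Player 1 compares 5, 3 and picks T; Column would get 9.
- R: Player 1 compares 8, 9 and picks B; Column would get 1.
Maximizing over 3, 9, 1, Column chooses C. Subgame-perfect outcome: (T, C) with payoffs (5, 9).
For the simultaneous game, intersect best replies.
Player 1's best replies: L→B; C→T; R→B.
Column's best replies: T→R; B→L.
The unique mutual best reply is (B, L), giving (4, 3).
Sequential outcome (T, C) differs from the Nash profile (B, L).

no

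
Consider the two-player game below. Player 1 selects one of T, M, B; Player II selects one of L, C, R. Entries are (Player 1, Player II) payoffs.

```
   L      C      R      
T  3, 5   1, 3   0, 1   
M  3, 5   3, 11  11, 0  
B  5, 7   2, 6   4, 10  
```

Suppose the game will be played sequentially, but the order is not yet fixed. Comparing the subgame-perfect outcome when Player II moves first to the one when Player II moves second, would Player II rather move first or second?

first

If Player 1 leads: Player II's best replies are T→L, M→C, B→R; Player 1's induced payoffs 3, 3, 4; outcome (B, R), payoffs (4, 10).
If Player II leads: Player 1's best replies are L→B, C→M, R→M; Player II's induced payoffs 7, 11, 0; outcome (M, C), payoffs (3, 11).
Player II gets 11 moving first and 10 moving second, so Player II prefers to move first.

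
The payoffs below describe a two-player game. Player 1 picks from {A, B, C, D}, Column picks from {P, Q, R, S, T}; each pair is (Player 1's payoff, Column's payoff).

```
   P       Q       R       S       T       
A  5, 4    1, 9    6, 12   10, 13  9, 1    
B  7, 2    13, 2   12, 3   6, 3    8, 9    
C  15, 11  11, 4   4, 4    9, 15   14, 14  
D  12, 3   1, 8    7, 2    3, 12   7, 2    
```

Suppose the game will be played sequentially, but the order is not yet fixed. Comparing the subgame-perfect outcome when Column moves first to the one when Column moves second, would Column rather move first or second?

If Player 1 leads: Column's best replies are A→S, B→T, C→S, D→S; Player 1's induced payoffs 10, 8, 9, 3; outcome (A, S), payoffs (10, 13).
If Column leads: Player 1's best replies are P→C, Q→B, R→B, S→A, T→C; Column's induced payoffs 11, 2, 3, 13, 14; outcome (C, T), payoffs (14, 14).
Column gets 14 moving first and 13 moving second, so Column prefers to move first.

first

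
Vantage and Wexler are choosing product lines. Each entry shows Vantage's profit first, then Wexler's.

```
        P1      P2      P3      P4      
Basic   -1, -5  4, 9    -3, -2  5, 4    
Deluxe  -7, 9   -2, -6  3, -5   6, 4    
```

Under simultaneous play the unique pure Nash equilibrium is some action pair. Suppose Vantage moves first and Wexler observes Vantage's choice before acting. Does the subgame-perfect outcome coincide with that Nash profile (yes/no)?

Work backward from Wexler's decision.
- Basic: BR = P2, leader payoff 4.
- Deluxe: BR = P1, leader payoff -7.
Maximizing over 4, -7, Vantage chooses Basic. Subgame-perfect outcome: (Basic, P2) with payoffs (4, 9).
Now find the simultaneous Nash equilibrium.
Vantage's best replies: P1→Basic; P2→Basic; P3→Deluxe; P4→Deluxe.
Wexler's best replies: Basic→P2; Deluxe→P1.
Only (Basic, P2) has each player best-responding; Nash payoffs (4, 9).
Sequential outcome (Basic, P2) coincides with the Nash profile (Basic, P2).

yes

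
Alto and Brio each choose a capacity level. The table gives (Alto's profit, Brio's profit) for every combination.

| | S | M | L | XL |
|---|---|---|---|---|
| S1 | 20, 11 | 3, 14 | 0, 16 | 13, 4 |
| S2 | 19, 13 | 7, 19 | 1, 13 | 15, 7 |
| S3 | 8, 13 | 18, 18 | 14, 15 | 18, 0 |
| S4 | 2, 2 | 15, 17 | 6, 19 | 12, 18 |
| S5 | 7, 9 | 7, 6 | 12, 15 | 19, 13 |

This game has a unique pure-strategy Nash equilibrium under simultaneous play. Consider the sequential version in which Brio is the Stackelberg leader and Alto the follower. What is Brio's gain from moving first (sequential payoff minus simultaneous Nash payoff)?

0

Solve by backward induction (Brio leads).
- S → Alto plays S1 (best of 20, 19, 8, 2, 7); Brio gets 11.
- M → Alto plays S3 (best of 3, 7, 18, 15, 7); Brio gets 18.
- L → Alto plays S3 (best of 0, 1, 14, 6, 12); Brio gets 15.
- XL → Alto plays S5 (best of 13, 15, 18, 12, 19); Brio gets 13.
Brio's induced payoffs are 11, 18, 15, 13, so Brio commits to M. Subgame-perfect outcome: (S3, M) with payoffs (18, 18).
Now find the simultaneous Nash equilibrium.
Alto's best replies: S→S1; M→S3; L→S3; XL→S5.
Brio's best replies: S1→L; S2→M; S3→M; S4→L; S5→L.
The unique mutual best reply is (S3, M), giving (18, 18).
Brio's commitment gain: 18 − 18 = 0.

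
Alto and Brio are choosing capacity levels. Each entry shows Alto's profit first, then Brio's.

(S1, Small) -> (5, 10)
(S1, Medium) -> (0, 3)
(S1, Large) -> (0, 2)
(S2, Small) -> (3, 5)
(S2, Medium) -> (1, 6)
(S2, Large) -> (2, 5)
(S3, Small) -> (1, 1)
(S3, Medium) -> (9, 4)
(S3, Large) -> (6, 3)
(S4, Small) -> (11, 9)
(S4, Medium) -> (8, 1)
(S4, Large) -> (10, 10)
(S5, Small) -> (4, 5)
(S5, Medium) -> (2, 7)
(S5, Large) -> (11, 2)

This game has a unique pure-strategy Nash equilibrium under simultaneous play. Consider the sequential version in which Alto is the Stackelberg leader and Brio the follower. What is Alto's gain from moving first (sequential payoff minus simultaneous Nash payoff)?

Brio best-responds to each possible Alto move:
- S1: BR = Small, leader payoff 5.
- S2: BR = Medium, leader payoff 1.
- S3: BR = Medium, leader payoff 9.
- S4: BR = Large, leader payoff 10.
- S5: BR = Medium, leader payoff 2.
Maximizing over 5, 1, 9, 10, 2, Alto chooses S4. Subgame-perfect outcome: (S4, Large) with payoffs (10, 10).
For the simultaneous game, intersect best replies.
Alto's best replies: Small→S4; Medium→S3; Large→S5.
Brio's best replies: S1→Small; S2→Medium; S3→Medium; S4→Large; S5→Medium.
Only (S3, Medium) has each player best-responding; Nash payoffs (9, 4).
Alto's commitment gain: 10 − 9 = 1.

1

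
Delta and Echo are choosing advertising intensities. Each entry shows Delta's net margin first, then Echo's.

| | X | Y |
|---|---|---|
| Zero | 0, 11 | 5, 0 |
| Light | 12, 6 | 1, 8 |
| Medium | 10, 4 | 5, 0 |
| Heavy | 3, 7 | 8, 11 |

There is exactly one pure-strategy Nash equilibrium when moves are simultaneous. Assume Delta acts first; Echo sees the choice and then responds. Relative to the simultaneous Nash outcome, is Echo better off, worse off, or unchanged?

worse off

Echo best-responds to each possible Delta move:
- Zero: Echo compares 11, 0 and picks X; Delta would get 0.
- Light: Echo compares 6, 8 and picks Y; Delta would get 1.
- Medium: Echo compares 4, 0 and picks X; Delta would get 10.
- Heavy: Echo compares 7, 11 and picks Y; Delta would get 8.
Delta's induced payoffs are 0, 1, 10, 8, so Delta commits to Medium. Subgame-perfect outcome: (Medium, X) with payoffs (10, 4).
For the simultaneous game, intersect best replies.
Delta's best replies: X→Light; Y→Heavy.
Echo's best replies: Zero→X; Light→Y; Medium→X; Heavy→Y.
The unique mutual best reply is (Heavy, Y), giving (8, 11).
Echo earns 4 sequentially versus 11 at the Nash outcome: worse off.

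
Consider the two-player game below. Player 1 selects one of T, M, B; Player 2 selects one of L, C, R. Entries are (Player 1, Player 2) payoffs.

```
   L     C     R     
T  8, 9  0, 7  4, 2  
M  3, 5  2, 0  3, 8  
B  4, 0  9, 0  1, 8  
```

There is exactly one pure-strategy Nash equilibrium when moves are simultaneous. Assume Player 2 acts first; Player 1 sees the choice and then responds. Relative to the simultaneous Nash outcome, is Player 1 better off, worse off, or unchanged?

Backward induction with Player 2 moving first.
- L: Player 1 compares 8, 3, 4 and picks T; Player 2 would get 9.
- C: Player 1 compares 0, 2, 9 and picks B; Player 2 would get 0.
- R: Player 1 compares 4, 3, 1 and picks T; Player 2 would get 2.
Player 2's induced payoffs are 9, 0, 2, so Player 2 commits to L. Subgame-perfect outcome: (T, L) with payoffs (8, 9).
For the simultaneous game, intersect best replies.
Player 1's best replies: L→T; C→B; R→T.
Player 2's best replies: T→L; M→R; B→R.
The unique mutual best reply is (T, L), giving (8, 9).
Player 1 earns 8 sequentially versus 8 at the Nash outcome: unchanged.

unchanged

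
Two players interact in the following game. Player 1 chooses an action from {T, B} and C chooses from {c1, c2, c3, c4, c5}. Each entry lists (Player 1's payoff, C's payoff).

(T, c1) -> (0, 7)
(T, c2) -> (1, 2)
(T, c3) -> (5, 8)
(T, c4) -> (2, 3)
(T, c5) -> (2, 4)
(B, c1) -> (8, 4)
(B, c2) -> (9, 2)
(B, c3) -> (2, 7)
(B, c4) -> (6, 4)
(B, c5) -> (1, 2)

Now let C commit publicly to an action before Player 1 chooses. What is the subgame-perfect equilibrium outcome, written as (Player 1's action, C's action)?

Solve by backward induction (C leads).
- c1 → Player 1 plays B (best of 0, 8); C gets 4.
- c2 → Player 1 plays B (best of 1, 9); C gets 2.
- c3 → Player 1 plays T (best of 5, 2); C gets 8.
- c4 → Player 1 plays B (best of 2, 6); C gets 4.
- c5 → Player 1 plays T (best of 2, 1); C gets 4.
Among 4, 2, 8, 4, 4, the best is 8 at c3. Subgame-perfect outcome: (T, c3) with payoffs (5, 8).

(T, c3)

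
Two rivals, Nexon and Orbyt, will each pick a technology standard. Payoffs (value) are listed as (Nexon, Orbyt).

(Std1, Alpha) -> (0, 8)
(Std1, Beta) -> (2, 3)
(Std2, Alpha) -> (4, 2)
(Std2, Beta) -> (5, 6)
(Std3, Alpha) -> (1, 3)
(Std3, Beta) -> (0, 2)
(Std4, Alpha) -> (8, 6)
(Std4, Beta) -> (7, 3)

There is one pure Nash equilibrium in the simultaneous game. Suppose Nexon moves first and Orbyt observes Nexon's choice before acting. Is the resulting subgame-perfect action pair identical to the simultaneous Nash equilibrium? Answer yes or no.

yes

Orbyt best-responds to each possible Nexon move:
- Std1 → Orbyt plays Alpha (best of 8, 3); Nexon gets 0.
- Std2 → Orbyt plays Beta (best of 2, 6); Nexon gets 5.
- Std3 → Orbyt plays Alpha (best of 3, 2); Nexon gets 1.
- Std4 → Orbyt plays Alpha (best of 6, 3); Nexon gets 8.
Maximizing over 0, 5, 1, 8, Nexon chooses Std4. Subgame-perfect outcome: (Std4, Alpha) with payoffs (8, 6).
For the simultaneous game, intersect best replies.
Nexon's best replies: Alpha→Std4; Beta→Std4.
Orbyt's best replies: Std1→Alpha; Std2→Beta; Std3→Alpha; Std4→Alpha.
Only (Std4, Alpha) has each player best-responding; Nash payoffs (8, 6).
Sequential outcome (Std4, Alpha) coincides with the Nash profile (Std4, Alpha).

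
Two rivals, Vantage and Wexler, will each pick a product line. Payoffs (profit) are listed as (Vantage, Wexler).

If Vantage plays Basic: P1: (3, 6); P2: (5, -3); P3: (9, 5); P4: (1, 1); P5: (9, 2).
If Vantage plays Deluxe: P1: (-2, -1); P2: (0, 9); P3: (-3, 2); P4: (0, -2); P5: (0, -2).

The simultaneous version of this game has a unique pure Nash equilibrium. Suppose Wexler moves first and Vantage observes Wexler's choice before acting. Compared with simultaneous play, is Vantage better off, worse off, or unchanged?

unchanged

Backward induction with Wexler moving first.
- P1: Vantage compares 3, -2 and picks Basic; Wexler would get 6.
- P2: Vantage compares 5, 0 and picks Basic; Wexler would get -3.
- P3: Vantage compares 9, -3 and picks Basic; Wexler would get 5.
- P4: Vantage compares 1, 0 and picks Basic; Wexler would get 1.
- P5: Vantage compares 9, 0 and picks Basic; Wexler would get 2.
Maximizing over 6, -3, 5, 1, 2, Wexler chooses P1. Subgame-perfect outcome: (Basic, P1) with payoffs (3, 6).
Under simultaneous play:
Vantage's best replies: P1→Basic; P2→Basic; P3→Basic; P4→Basic; P5→Basic.
Wexler's best replies: Basic→P1; Deluxe→P2.
The unique mutual best reply is (Basic, P1), giving (3, 6).
Vantage earns 3 sequentially versus 3 at the Nash outcome: unchanged.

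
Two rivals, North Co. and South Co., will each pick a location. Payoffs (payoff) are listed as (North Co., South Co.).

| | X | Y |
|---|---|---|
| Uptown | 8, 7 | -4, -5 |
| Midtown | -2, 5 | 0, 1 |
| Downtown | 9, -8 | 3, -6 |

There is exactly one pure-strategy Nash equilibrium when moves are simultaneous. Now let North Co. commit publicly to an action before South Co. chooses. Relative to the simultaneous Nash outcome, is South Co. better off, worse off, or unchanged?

better off

Backward induction with North Co. moving first.
- Uptown → South Co. plays X (best of 7, -5); North Co. gets 8.
- Midtown → South Co. plays X (best of 5, 1); North Co. gets -2.
- Downtown → South Co. plays Y (best of -8, -6); North Co. gets 3.
Among 8, -2, 3, the best is 8 at Uptown. Subgame-perfect outcome: (Uptown, X) with payoffs (8, 7).
Under simultaneous play:
North Co.'s best replies: X→Downtown; Y→Downtown.
South Co.'s best replies: Uptown→X; Midtown→X; Downtown→Y.
The unique mutual best reply is (Downtown, Y), giving (3, -6).
South Co. earns 7 sequentially versus -6 at the Nash outcome: better off.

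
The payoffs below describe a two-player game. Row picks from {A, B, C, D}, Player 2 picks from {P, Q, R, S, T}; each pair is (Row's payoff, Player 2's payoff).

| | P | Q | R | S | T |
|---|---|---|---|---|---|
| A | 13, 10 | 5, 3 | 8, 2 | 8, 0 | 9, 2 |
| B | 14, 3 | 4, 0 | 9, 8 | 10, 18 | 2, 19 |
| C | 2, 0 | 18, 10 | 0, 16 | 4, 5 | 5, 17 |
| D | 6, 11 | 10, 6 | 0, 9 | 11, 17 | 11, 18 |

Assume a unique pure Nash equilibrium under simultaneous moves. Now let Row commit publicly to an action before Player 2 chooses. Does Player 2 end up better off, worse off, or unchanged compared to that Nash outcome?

Player 2 best-responds to each possible Row move:
- A: BR = P, leader payoff 13.
- B: BR = T, leader payoff 2.
- C: BR = T, leader payoff 5.
- D: BR = T, leader payoff 11.
Among 13, 2, 5, 11, the best is 13 at A. Subgame-perfect outcome: (A, P) with payoffs (13, 10).
Now find the simultaneous Nash equilibrium.
Row's best replies: P→B; Q→C; R→B; S→D; T→D.
Player 2's best replies: A→P; B→T; C→T; D→T.
The unique mutual best reply is (D, T), giving (11, 18).
Player 2 earns 10 sequentially versus 18 at the Nash outcome: worse off.

worse off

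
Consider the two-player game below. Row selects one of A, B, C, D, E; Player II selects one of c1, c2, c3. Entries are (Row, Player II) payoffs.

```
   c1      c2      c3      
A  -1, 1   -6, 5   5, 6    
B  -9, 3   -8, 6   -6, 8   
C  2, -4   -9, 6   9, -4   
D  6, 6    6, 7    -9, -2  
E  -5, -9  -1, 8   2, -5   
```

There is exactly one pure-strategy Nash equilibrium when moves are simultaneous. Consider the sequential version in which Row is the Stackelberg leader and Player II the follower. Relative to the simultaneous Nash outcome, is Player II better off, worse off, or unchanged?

unchanged

Work backward from Player II's decision.
- A → Player II plays c3 (best of 1, 5, 6); Row gets 5.
- B → Player II plays c3 (best of 3, 6, 8); Row gets -6.
- C → Player II plays c2 (best of -4, 6, -4); Row gets -9.
- D → Player II plays c2 (best of 6, 7, -2); Row gets 6.
- E → Player II plays c2 (best of -9, 8, -5); Row gets -1.
Maximizing over 5, -6, -9, 6, -1, Row chooses D. Subgame-perfect outcome: (D, c2) with payoffs (6, 7).
Under simultaneous play:
Row's best replies: c1→D; c2→D; c3→C.
Player II's best replies: A→c3; B→c3; C→c2; D→c2; E→c2.
Only (D, c2) has each player best-responding; Nash payoffs (6, 7).
Player II earns 7 sequentially versus 7 at the Nash outcome: unchanged.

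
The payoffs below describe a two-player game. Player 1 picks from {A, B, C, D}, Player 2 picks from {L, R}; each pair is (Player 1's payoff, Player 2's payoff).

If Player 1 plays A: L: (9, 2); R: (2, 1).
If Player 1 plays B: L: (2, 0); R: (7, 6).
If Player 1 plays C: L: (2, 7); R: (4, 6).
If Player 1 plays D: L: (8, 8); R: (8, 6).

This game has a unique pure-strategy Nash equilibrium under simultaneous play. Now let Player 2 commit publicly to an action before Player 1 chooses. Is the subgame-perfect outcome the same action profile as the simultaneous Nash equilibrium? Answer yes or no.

no

Solve by backward induction (Player 2 leads).
- L: Player 1 compares 9, 2, 2, 8 and picks A; Player 2 would get 2.
- R: Player 1 compares 2, 7, 4, 8 and picks D; Player 2 would get 6.
Among 2, 6, the best is 6 at R. Subgame-perfect outcome: (D, R) with payoffs (8, 6).
Now find the simultaneous Nash equilibrium.
Player 1's best replies: L→A; R→D.
Player 2's best replies: A→L; B→R; C→L; D→L.
The unique mutual best reply is (A, L), giving (9, 2).
Sequential outcome (D, R) differs from the Nash profile (A, L).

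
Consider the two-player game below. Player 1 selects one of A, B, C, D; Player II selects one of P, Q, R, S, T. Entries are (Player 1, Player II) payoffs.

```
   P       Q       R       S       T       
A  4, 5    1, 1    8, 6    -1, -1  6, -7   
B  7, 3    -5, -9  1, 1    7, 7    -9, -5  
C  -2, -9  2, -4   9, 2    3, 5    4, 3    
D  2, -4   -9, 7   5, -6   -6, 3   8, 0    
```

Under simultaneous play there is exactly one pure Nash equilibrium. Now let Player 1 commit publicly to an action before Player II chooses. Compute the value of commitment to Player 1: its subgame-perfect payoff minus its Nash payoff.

Work backward from Player II's decision.
- A: BR = R, leader payoff 8.
- B: BR = S, leader payoff 7.
- C: BR = S, leader payoff 3.
- D: BR = Q, leader payoff -9.
Maximizing over 8, 7, 3, -9, Player 1 chooses A. Subgame-perfect outcome: (A, R) with payoffs (8, 6).
Under simultaneous play:
Player 1's best replies: P→B; Q→C; R→C; S→B; T→D.
Player II's best replies: A→R; B→S; C→S; D→Q.
Only (B, S) has each player best-responding; Nash payoffs (7, 7).
Player 1's commitment gain: 8 − 7 = 1.

1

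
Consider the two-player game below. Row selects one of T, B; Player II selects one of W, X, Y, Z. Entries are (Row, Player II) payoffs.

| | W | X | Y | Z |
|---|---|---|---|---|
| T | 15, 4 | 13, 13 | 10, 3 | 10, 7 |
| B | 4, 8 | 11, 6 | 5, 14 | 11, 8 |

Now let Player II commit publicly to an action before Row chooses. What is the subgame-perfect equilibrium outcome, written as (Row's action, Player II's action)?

Work backward from Row's decision.
- W: BR = T, leader payoff 4.
- X: BR = T, leader payoff 13.
- Y: BR = T, leader payoff 3.
- Z: BR = B, leader payoff 8.
Maximizing over 4, 13, 3, 8, Player II chooses X. Subgame-perfect outcome: (T, X) with payoffs (13, 13).

(T, X)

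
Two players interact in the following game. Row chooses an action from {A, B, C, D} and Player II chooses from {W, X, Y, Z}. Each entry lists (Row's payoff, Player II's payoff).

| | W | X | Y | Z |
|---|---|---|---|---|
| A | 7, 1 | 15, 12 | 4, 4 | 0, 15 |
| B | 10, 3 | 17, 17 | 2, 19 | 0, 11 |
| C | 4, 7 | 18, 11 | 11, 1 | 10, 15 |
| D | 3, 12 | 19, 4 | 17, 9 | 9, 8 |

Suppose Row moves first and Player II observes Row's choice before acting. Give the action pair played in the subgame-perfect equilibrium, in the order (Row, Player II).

(C, Z)

Work backward from Player II's decision.
- A: BR = Z, leader payoff 0.
- B: BR = Y, leader payoff 2.
- C: BR = Z, leader payoff 10.
- D: BR = W, leader payoff 3.
Row's induced payoffs are 0, 2, 10, 3, so Row commits to C. Subgame-perfect outcome: (C, Z) with payoffs (10, 15).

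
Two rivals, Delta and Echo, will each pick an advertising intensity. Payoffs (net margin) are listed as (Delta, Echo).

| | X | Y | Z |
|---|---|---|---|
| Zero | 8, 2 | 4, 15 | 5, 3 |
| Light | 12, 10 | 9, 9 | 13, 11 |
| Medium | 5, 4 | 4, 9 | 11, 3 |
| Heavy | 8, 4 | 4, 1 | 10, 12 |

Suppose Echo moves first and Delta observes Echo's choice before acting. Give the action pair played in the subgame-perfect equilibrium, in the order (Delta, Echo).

Backward induction with Echo moving first.
- X: BR = Light, leader payoff 10.
- Y: BR = Light, leader payoff 9.
- Z: BR = Light, leader payoff 11.
Among 10, 9, 11, the best is 11 at Z. Subgame-perfect outcome: (Light, Z) with payoffs (13, 11).

(Light, Z)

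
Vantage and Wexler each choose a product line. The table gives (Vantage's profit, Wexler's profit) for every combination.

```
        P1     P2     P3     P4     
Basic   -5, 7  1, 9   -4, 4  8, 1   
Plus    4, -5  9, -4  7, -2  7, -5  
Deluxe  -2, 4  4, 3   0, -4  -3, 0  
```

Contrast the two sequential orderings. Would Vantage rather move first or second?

second

If Vantage leads: Wexler's best replies are Basic→P2, Plus→P3, Deluxe→P1; Vantage's induced payoffs 1, 7, -2; outcome (Plus, P3), payoffs (7, -2).
If Wexler leads: Vantage's best replies are P1→Plus, P2→Plus, P3→Plus, P4→Basic; Wexler's induced payoffs -5, -4, -2, 1; outcome (Basic, P4), payoffs (8, 1).
Vantage gets 7 moving first and 8 moving second, so Vantage prefers to move second.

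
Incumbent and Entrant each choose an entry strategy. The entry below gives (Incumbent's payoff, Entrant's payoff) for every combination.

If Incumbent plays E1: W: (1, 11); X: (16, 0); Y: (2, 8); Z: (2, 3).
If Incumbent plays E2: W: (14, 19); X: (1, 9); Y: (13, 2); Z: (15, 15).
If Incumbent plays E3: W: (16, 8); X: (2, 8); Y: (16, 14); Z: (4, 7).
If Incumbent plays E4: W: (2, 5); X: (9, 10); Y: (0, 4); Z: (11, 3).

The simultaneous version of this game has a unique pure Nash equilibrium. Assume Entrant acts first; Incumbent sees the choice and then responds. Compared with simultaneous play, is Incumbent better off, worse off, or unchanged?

Incumbent best-responds to each possible Entrant move:
- W: Incumbent compares 1, 14, 16, 2 and picks E3; Entrant would get 8.
- X: Incumbent compares 16, 1, 2, 9 and picks E1; Entrant would get 0.
- Y: Incumbent compares 2, 13, 16, 0 and picks E3; Entrant would get 14.
- Z: Incumbent compares 2, 15, 4, 11 and picks E2; Entrant would get 15.
Among 8, 0, 14, 15, the best is 15 at Z. Subgame-perfect outcome: (E2, Z) with payoffs (15, 15).
For the simultaneous game, intersect best replies.
Incumbent's best replies: W→E3; X→E1; Y→E3; Z→E2.
Entrant's best replies: E1→W; E2→W; E3→Y; E4→X.
Only (E3, Y) has each player best-responding; Nash payoffs (16, 14).
Incumbent earns 15 sequentially versus 16 at the Nash outcome: worse off.

worse off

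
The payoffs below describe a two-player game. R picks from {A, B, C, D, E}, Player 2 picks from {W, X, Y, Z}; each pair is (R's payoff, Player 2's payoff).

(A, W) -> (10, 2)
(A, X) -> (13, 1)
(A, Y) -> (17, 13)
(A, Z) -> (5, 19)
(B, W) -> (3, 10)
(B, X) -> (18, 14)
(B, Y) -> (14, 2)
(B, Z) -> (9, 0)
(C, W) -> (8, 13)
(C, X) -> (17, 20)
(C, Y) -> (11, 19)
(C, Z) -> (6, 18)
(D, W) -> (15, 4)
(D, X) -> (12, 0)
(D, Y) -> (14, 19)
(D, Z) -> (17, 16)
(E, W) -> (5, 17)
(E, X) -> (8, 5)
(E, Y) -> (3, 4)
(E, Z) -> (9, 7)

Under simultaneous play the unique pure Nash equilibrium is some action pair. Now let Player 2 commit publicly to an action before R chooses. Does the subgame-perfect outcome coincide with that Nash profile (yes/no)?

Work backward from R's decision.
- W: BR = D, leader payoff 4.
- X: BR = B, leader payoff 14.
- Y: BR = A, leader payoff 13.
- Z: BR = D, leader payoff 16.
Among 4, 14, 13, 16, the best is 16 at Z. Subgame-perfect outcome: (D, Z) with payoffs (17, 16).
Now find the simultaneous Nash equilibrium.
R's best replies: W→D; X→B; Y→A; Z→D.
Player 2's best replies: A→Z; B→X; C→X; D→Y; E→W.
Only (B, X) has each player best-responding; Nash payoffs (18, 14).
Sequential outcome (D, Z) differs from the Nash profile (B, X).

no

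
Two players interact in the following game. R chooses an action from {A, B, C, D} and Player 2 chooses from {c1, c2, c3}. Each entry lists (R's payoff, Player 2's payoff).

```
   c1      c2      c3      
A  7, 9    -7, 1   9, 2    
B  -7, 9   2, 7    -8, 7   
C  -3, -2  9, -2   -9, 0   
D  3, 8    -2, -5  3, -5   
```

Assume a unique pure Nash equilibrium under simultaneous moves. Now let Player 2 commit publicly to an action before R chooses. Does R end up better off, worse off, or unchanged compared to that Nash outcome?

unchanged

R best-responds to each possible Player 2 move:
- c1: BR = A, leader payoff 9.
- c2: BR = C, leader payoff -2.
- c3: BR = A, leader payoff 2.
Maximizing over 9, -2, 2, Player 2 chooses c1. Subgame-perfect outcome: (A, c1) with payoffs (7, 9).
Under simultaneous play:
R's best replies: c1→A; c2→C; c3→A.
Player 2's best replies: A→c1; B→c1; C→c3; D→c1.
The unique mutual best reply is (A, c1), giving (7, 9).
R earns 7 sequentially versus 7 at the Nash outcome: unchanged.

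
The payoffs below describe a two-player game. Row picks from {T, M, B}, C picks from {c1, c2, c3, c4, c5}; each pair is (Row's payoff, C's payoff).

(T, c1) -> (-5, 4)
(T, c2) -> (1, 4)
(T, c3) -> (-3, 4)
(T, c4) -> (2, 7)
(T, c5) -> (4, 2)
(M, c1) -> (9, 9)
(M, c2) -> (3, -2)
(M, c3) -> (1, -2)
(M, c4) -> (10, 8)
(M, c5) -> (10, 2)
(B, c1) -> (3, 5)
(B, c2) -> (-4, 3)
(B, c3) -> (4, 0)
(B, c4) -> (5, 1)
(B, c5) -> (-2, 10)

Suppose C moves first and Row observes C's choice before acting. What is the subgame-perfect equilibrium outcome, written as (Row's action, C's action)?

(M, c1)

Row best-responds to each possible C move:
- c1 → Row plays M (best of -5, 9, 3); C gets 9.
- c2 → Row plays M (best of 1, 3, -4); C gets -2.
- c3 → Row plays B (best of -3, 1, 4); C gets 0.
- c4 → Row plays M (best of 2, 10, 5); C gets 8.
- c5 → Row plays M (best of 4, 10, -2); C gets 2.
Maximizing over 9, -2, 0, 8, 2, C chooses c1. Subgame-perfect outcome: (M, c1) with payoffs (9, 9).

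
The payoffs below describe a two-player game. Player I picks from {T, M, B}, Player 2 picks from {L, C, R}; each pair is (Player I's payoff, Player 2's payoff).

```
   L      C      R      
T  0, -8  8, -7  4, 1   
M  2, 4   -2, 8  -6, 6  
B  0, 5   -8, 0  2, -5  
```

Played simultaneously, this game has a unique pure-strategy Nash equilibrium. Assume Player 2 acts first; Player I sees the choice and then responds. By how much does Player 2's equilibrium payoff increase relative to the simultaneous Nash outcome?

3

Backward induction with Player 2 moving first.
- L: Player I compares 0, 2, 0 and picks M; Player 2 would get 4.
- C: Player I compares 8, -2, -8 and picks T; Player 2 would get -7.
- R: Player I compares 4, -6, 2 and picks T; Player 2 would get 1.
Maximizing over 4, -7, 1, Player 2 chooses L. Subgame-perfect outcome: (M, L) with payoffs (2, 4).
For the simultaneous game, intersect best replies.
Player I's best replies: L→M; C→T; R→T.
Player 2's best replies: T→R; M→C; B→L.
Only (T, R) has each player best-responding; Nash payoffs (4, 1).
Player 2's commitment gain: 4 − 1 = 3.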